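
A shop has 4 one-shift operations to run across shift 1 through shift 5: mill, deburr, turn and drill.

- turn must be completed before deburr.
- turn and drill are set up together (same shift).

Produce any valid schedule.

drill in shift 1, turn in shift 1, deburr in shift 2, mill in shift 1

Checking: turn(shift 1) before deburr(shift 2); turn = drill = shift 1.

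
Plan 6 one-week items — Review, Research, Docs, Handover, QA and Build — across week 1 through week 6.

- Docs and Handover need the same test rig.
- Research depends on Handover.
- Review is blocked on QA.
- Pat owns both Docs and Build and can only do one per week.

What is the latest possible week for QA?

week 5

Downstream work caps QA at week 5.
QA at week 5 is achievable: Build in week 1, QA in week 5, Handover in week 1, Research in week 2, Review in week 6, Docs in week 2.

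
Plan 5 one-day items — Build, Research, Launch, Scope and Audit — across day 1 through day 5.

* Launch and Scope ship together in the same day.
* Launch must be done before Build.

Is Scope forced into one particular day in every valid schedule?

Scope can be day 1 (e.g. Audit in day 1; Scope in day 1; Launch in day 1; Build in day 2; Research in day 1) or day 2 (e.g. Scope in day 2, Build in day 3, Launch in day 2, Audit in day 1, Research in day 1).

No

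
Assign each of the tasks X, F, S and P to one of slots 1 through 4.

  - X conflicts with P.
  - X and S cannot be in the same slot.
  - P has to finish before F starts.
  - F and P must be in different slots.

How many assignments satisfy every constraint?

Splitting on X: it can be 1 (9), 2 (12), 3 (15), 4 (18). Listing each branch's schedules as (F, S, P):
X=1: (3,2,2) (3,3,2) (3,4,2) (4,2,2) (4,2,3) (4,3,2) (4,3,3) (4,4,2) (4,4,3) — 9.
X=2: (2,1,1) (2,3,1) (2,4,1) (3,1,1) (3,3,1) (3,4,1) (4,1,1) (4,1,3) (4,3,1) (4,3,3) (4,4,1) (4,4,3) — 12.
X=3: (2,1,1) (2,2,1) (2,4,1) (3,1,1) (3,1,2) (3,2,1) (3,2,2) (3,4,1) (3,4,2) (4,1,1) (4,1,2) (4,2,1) (4,2,2) (4,4,1) (4,4,2) — 15.
X=4: (2,1,1) (2,2,1) (2,3,1) (3,1,1) (3,1,2) (3,2,1) (3,2,2) (3,3,1) (3,3,2) (4,1,1) (4,1,2) (4,1,3) (4,2,1) (4,2,2) (4,2,3) (4,3,1) (4,3,2) (4,3,3) — 18.
Summing: 9 + 12 + 15 + 18 = 54.

54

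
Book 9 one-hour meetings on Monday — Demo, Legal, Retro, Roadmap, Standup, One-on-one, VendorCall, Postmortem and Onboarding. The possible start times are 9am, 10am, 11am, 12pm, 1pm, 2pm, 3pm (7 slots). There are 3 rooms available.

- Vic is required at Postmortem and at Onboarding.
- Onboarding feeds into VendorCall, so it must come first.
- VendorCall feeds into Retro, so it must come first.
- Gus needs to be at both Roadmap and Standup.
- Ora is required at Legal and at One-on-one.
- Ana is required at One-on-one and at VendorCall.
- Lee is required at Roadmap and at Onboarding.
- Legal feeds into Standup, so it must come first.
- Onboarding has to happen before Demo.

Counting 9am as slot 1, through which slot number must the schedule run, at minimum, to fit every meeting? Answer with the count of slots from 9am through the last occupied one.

The precedence chain requires at least 3 distinct slots.
With at most 3 per slot and 9 meetings, at least 3 slots are needed.
Could 3 slots be enough, i.e. nothing placed later than 11am? First, VendorCall must come after Onboarding (at 9am or later) → {10am, 11am}; Onboarding must come before VendorCall (at 11am or earlier) → {9am, 10am}; Retro must come after VendorCall (at 10am or later) → {11am}; VendorCall must come before Retro (at 11am or earlier) → {10am}; Standup must come after Legal (at 9am or later) → {10am, 11am}; Legal must come before Standup (at 11am or earlier) → {9am, 10am}; Demo must come after Onboarding (at 9am or later) → {10am, 11am}; One-on-one can't share with VendorCall (10am) → {9am, 11am}; Onboarding must come before VendorCall (at 10am or earlier) → {9am}; Roadmap can't share with Onboarding (9am) → {10am, 11am}; Postmortem can't share with Onboarding (9am) → {10am, 11am}. Legal could then only be at {9am, 10am}; try each:
- suppose Legal is at 9am; One-on-one can't share with Legal (9am) → {11am}; Demo, Retro, Roadmap, Standup, One-on-one, VendorCall and Postmortem are all confined to {10am, 11am} — 7 meetings for 2 slots at most 3 apiece is too many.
- suppose Legal is at 10am; Standup must come after Legal (at 10am or later) → {11am}; Roadmap can't share with Standup (11am) → {10am}; Demo can't use 10am, already full with Legal, Roadmap and VendorCall (limit 3) → {11am}; Postmortem can't use 10am, already full with Legal, Roadmap and VendorCall (limit 3) → {11am}; that puts Demo, Retro, Standup and Postmortem all in 11am — more than 3 per slot.
Every option fails, so 3 slots is not enough.
4 works (last occupied slot: 12pm): for example Legal=9am, Postmortem=12pm, Roadmap=11am, Standup=10am, One-on-one=11am, Demo=10am, Retro=11am, VendorCall=10am, Onboarding=9am.

4 slots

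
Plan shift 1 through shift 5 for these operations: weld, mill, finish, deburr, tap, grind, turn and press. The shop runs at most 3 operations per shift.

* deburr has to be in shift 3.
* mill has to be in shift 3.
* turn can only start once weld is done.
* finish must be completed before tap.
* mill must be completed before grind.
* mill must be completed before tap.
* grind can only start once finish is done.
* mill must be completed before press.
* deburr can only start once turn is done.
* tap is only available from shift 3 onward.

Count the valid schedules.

Splitting on finish: it can be shift 1 (8), shift 2 (8), shift 3 (8), shift 4 (2). Listing each branch's schedules as (weld, mill, deburr, tap, grind, turn, press) by shift number:
finish=shift 1: (1,3,3,4,4,2,4) (1,3,3,4,4,2,5) (1,3,3,4,5,2,4) (1,3,3,4,5,2,5) (1,3,3,5,4,2,4) (1,3,3,5,4,2,5) (1,3,3,5,5,2,4) (1,3,3,5,5,2,5) — 8.
finish=shift 2: (1,3,3,4,4,2,4) (1,3,3,4,4,2,5) (1,3,3,4,5,2,4) (1,3,3,4,5,2,5) (1,3,3,5,4,2,4) (1,3,3,5,4,2,5) (1,3,3,5,5,2,4) (1,3,3,5,5,2,5) — 8.
finish=shift 3: (1,3,3,4,4,2,4) (1,3,3,4,4,2,5) (1,3,3,4,5,2,4) (1,3,3,4,5,2,5) (1,3,3,5,4,2,4) (1,3,3,5,4,2,5) (1,3,3,5,5,2,4) (1,3,3,5,5,2,5) — 8.
finish=shift 4: (1,3,3,5,5,2,4) (1,3,3,5,5,2,5) — 2.
Summing: 8 + 8 + 8 + 2 = 26.

26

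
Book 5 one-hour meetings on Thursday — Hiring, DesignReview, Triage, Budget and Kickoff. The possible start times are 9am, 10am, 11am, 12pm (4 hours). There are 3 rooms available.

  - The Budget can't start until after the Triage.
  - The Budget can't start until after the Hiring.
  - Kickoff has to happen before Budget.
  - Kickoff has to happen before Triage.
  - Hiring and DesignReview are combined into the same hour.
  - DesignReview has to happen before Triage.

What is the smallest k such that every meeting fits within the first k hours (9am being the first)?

3 hours

The precedence chain requires at least 3 distinct hours.
With at most 3 per hour and 5 meetings, at least 2 hours are needed.
3 works (last occupied hour: 11am): for example Hiring -> 9am; Kickoff -> 9am; Triage -> 10am; DesignReview -> 9am; Budget -> 11am.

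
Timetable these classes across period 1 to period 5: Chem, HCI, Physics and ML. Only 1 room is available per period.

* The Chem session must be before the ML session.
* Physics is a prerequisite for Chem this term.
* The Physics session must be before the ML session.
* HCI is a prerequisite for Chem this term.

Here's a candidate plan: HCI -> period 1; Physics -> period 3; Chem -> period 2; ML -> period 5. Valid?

Only 1 room is available per period — holds.
HCI is a prerequisite for Chem this term — holds.
The Physics session must be before the ML session — holds.
The Chem session must be before the ML session — holds.
Physics is a prerequisite for Chem this term — violated.

No. Physics is a prerequisite for Chem this term is not satisfied.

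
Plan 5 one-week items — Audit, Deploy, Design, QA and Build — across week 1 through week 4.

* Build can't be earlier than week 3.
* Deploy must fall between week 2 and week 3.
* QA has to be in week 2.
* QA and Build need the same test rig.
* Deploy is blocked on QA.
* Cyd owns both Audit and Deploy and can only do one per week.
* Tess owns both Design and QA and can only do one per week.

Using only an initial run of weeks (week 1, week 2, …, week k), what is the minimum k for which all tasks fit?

The precedence chain requires at least 2 distinct weeks.
Build can't be placed before week 3, so the schedule must run through at least week 3.
3 works (last occupied week: week 3): for example Deploy -> week 3; Build -> week 3; Audit -> week 1; Design -> week 1; QA -> week 2.

3 weeks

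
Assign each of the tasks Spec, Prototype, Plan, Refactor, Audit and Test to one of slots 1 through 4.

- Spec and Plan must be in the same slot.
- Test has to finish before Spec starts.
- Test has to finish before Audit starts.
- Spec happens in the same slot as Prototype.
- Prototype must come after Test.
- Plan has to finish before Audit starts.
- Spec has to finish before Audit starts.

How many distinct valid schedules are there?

16

Splitting on Spec: it can be 2 (8), 3 (8). Listing each branch's schedules as (Prototype, Plan, Refactor, Audit, Test):
Spec=2: (2,2,1,3,1) (2,2,1,4,1) (2,2,2,3,1) (2,2,2,4,1) (2,2,3,3,1) (2,2,3,4,1) (2,2,4,3,1) (2,2,4,4,1) — 8.
Spec=3: (3,3,1,4,1) (3,3,1,4,2) (3,3,2,4,1) (3,3,2,4,2) (3,3,3,4,1) (3,3,3,4,2) (3,3,4,4,1) (3,3,4,4,2) — 8.
Summing: 8 + 8 = 16.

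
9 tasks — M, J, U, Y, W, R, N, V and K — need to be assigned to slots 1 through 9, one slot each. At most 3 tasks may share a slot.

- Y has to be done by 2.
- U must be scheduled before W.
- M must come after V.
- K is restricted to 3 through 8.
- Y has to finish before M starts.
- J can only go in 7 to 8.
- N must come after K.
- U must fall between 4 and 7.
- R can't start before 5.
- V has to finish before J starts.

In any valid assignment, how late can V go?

Downstream work caps V at 7.
V at 7 is achievable: M=8, U=4, Y=1, J=8, W=5, K=3, N=4, R=5, V=7.

7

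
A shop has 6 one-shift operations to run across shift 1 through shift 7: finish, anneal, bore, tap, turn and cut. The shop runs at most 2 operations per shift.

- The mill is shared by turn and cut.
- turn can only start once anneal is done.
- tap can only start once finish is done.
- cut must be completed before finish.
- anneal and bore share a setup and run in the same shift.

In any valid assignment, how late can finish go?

Precedence pushes finish to at least shift 2; downstream work caps finish at shift 6.
finish at shift 6 is achievable: tap in shift 7; finish in shift 6; cut in shift 3; bore in shift 1; anneal in shift 1; turn in shift 2.

shift 6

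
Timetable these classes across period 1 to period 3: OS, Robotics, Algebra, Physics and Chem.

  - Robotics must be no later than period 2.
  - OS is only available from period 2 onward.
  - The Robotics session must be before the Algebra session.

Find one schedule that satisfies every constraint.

OS in period 2, Chem in period 1, Algebra in period 2, Physics in period 1, Robotics in period 1

Checking: Robotics(period 1) before Algebra(period 2); Robotics=period 1 in [period 1,period 2]; OS=period 2 in [period 2,period 3].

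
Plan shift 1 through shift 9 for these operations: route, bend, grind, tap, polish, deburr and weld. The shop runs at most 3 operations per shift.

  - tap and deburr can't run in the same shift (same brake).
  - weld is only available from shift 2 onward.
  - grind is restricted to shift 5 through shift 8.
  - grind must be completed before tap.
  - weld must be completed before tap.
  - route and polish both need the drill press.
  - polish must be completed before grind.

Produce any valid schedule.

deburr in shift 1; weld in shift 2; tap in shift 6; polish in shift 1; route in shift 2; grind in shift 5; bend in shift 1

Checking: grind(shift 5) before tap(shift 6); polish(shift 1) before grind(shift 5); weld(shift 2) before tap(shift 6); route(shift 2) != polish(shift 1); tap(shift 6) != deburr(shift 1); grind=shift 5 in [shift 5,shift 8]; weld=shift 2 in [shift 2,shift 9]; max 3 per shift (cap 3).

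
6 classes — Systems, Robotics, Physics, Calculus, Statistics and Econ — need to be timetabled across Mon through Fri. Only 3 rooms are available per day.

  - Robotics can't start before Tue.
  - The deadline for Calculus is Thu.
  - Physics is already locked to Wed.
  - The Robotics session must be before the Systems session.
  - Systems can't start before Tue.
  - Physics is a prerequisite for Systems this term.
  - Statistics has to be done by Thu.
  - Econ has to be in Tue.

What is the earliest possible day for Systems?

Thu

Systems is available from Tue; precedence pushes Systems to at least Thu.
Systems at Thu is achievable: Econ in Tue, Calculus in Mon, Statistics in Mon, Robotics in Tue, Physics in Wed, Systems in Thu.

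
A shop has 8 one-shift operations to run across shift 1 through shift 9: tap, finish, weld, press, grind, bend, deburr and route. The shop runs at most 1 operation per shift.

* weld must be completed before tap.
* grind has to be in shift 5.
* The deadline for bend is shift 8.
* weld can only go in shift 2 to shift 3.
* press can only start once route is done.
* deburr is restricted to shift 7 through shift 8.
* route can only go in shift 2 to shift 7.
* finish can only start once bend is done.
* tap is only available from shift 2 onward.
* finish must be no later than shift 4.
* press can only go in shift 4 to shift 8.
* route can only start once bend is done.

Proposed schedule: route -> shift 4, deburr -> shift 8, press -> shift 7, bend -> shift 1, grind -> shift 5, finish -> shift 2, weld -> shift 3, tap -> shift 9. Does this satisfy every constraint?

Yes, all constraints hold

grind has to be in shift 5 — holds.
The shop runs at most 1 operation per shift — holds.
weld must be completed before tap — holds.
press can only start once route is done — holds.
finish must be no later than shift 4 — holds.
The deadline for bend is shift 8 — holds.
deburr is restricted to shift 7 through shift 8 — holds.
press can only go in shift 4 to shift 8 — holds.
route can only go in shift 2 to shift 7 — holds.
finish can only start once bend is done — holds.
weld can only go in shift 2 to shift 3 — holds.
route can only start once bend is done — holds.
tap is only available from shift 2 onward — holds.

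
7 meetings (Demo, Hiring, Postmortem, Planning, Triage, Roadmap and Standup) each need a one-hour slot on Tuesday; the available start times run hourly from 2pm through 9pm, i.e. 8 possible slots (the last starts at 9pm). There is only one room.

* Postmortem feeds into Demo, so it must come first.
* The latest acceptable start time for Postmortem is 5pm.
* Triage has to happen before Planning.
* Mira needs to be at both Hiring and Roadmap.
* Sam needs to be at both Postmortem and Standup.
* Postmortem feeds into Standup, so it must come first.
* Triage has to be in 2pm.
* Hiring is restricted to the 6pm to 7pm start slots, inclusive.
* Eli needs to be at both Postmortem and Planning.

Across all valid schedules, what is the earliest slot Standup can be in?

4pm

Precedence pushes Standup to at least 3pm.
Standup at 4pm is achievable: Postmortem -> 3pm, Planning -> 7pm, Hiring -> 6pm, Demo -> 5pm, Roadmap -> 8pm, Triage -> 2pm, Standup -> 4pm.
Nothing earlier works — the conflict and capacity constraints rule out every slot before 4pm.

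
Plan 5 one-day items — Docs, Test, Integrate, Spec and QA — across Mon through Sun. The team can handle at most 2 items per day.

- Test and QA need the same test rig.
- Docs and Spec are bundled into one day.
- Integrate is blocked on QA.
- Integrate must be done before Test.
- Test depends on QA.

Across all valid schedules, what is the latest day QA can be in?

Downstream work caps QA at Fri.
QA at Fri is achievable: Integrate in Sat, Test in Sun, Spec in Mon, Docs in Mon, QA in Fri.

Fri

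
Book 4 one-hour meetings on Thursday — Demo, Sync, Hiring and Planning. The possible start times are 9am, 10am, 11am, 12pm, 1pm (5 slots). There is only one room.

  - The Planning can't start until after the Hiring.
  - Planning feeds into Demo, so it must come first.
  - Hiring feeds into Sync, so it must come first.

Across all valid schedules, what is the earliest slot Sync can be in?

Precedence pushes Sync to at least 10am.
Sync at 10am is achievable: Planning=11am; Demo=12pm; Sync=10am; Hiring=9am.

10am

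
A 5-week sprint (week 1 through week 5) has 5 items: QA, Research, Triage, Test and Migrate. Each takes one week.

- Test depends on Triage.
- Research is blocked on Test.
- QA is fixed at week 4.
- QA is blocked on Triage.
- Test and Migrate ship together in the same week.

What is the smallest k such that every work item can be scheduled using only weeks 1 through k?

4 weeks

The precedence chain requires at least 3 distinct weeks.
QA can't be placed before week 4, so the schedule must run through at least week 4.
4 works (last occupied week: week 4): for example Migrate in week 2; Research in week 3; Triage in week 1; QA in week 4; Test in week 2.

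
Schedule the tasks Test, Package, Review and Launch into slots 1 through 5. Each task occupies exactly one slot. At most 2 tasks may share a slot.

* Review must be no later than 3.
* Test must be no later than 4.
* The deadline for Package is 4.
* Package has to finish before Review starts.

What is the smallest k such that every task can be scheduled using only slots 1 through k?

2

The precedence chain requires at least 2 distinct slots.
With at most 2 per slot and 4 tasks, at least 2 slots are needed.
2 works (last occupied slot: 2): for example Launch=2, Test=1, Package=1, Review=2.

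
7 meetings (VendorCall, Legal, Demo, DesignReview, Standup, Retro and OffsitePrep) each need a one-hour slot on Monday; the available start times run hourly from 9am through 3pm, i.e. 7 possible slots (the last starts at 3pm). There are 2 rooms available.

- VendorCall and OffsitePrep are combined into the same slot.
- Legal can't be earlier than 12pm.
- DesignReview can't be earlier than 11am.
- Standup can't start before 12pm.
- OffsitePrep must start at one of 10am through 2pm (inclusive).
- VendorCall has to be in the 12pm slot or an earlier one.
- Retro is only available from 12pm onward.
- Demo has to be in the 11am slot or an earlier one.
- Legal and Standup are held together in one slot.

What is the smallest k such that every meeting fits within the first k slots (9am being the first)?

5 slots

With at most 2 per slot and 7 meetings, at least 4 slots are needed.
Legal can't be placed before 12pm — that is slot 4 counting from 9am — so the schedule must run through at least 4 slots.
Could 4 slots be enough, i.e. nothing placed later than 12pm? No: Legal's window within 4 slots is {12pm}; Standup's window within 4 slots is {12pm}; Retro's window within 4 slots is {12pm}; that puts Legal, Standup and Retro all in 12pm — more than 2 per slot.
So 4 slots is not enough.
5 works (last occupied slot: 1pm): for example DesignReview=11am, Legal=12pm, OffsitePrep=10am, Retro=1pm, VendorCall=10am, Demo=9am, Standup=12pm.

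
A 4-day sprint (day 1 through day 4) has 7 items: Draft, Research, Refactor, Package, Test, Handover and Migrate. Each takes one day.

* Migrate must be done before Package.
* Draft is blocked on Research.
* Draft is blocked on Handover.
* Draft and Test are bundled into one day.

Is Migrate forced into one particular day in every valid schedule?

Migrate can be day 1 (e.g. Refactor=day 1; Handover=day 1; Draft=day 2; Migrate=day 1; Research=day 1; Package=day 2; Test=day 2) or day 2 (e.g. Refactor=day 1; Test=day 2; Research=day 1; Draft=day 2; Package=day 3; Migrate=day 2; Handover=day 1).

No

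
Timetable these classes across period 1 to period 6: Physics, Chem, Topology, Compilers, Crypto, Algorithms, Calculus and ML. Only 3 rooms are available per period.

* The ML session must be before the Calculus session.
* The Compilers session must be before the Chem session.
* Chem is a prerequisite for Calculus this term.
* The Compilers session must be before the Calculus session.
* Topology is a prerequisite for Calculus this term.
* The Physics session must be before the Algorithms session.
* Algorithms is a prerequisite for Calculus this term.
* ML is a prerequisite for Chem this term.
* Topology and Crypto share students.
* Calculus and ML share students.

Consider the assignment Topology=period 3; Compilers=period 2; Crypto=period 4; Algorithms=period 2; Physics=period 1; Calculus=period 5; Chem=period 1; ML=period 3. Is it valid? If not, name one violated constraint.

Topology is a prerequisite for Calculus this term — holds.
The Compilers session must be before the Chem session — violated.
Calculus and ML share students — holds.
The ML session must be before the Calculus session — holds.
ML is a prerequisite for Chem this term — violated.
Topology and Crypto share students — holds.
Algorithms is a prerequisite for Calculus this term — holds.
The Compilers session must be before the Calculus session — holds.
Only 3 rooms are available per period — holds.
The Physics session must be before the Algorithms session — holds.
Chem is a prerequisite for Calculus this term — holds.

No. ML is a prerequisite for Chem this term is not satisfied.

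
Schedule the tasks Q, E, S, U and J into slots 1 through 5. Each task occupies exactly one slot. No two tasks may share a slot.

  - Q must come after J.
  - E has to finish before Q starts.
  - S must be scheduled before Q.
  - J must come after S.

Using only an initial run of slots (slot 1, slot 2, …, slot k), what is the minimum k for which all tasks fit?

5

The precedence chain requires at least 3 distinct slots.
With at most 1 per slot and 5 tasks, at least 5 slots are needed.
5 works (last occupied slot: 5): for example S=1; J=2; E=3; U=5; Q=4.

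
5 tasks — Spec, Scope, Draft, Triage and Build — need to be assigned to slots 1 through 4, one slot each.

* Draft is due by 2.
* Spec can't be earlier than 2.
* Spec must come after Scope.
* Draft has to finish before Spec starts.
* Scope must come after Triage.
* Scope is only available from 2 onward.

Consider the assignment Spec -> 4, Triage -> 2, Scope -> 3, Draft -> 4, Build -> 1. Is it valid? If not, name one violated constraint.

Invalid. Draft is due by 2.

Spec can't be earlier than 2 — holds.
Draft is due by 2 — violated.
Draft has to finish before Spec starts — violated.
Spec must come after Scope — holds.
Scope must come after Triage — holds.
Scope is only available from 2 onward — holds.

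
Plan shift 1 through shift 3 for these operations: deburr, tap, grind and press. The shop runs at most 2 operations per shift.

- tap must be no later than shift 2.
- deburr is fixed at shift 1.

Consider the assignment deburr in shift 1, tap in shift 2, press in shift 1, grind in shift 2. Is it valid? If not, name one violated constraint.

The shop runs at most 2 operations per shift — holds.
deburr is fixed at shift 1 — holds.
tap must be no later than shift 2 — holds.

Yes, all constraints hold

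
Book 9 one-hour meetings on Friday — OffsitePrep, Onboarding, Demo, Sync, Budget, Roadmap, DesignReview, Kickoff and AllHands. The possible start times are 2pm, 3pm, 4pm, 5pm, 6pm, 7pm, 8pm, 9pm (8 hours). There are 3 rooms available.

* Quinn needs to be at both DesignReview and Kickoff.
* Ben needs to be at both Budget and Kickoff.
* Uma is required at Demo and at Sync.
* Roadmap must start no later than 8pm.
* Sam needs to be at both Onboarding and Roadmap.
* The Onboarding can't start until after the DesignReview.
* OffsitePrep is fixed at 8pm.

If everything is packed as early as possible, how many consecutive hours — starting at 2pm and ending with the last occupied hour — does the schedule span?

7 hours

The precedence chain requires at least 2 distinct hours.
With at most 3 per hour and 9 meetings, at least 3 hours are needed.
OffsitePrep can't be placed before 8pm — that is hour 7 counting from 2pm — so the schedule must run through at least 7 hours.
7 works (last occupied hour: 8pm): for example Kickoff=3pm, Onboarding=3pm, AllHands=4pm, Roadmap=4pm, DesignReview=2pm, Demo=2pm, Sync=3pm, Budget=2pm, OffsitePrep=8pm.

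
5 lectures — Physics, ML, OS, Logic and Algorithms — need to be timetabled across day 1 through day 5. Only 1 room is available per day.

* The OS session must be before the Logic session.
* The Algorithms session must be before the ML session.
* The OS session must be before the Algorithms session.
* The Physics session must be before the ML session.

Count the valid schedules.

11

Splitting on Physics: it can be day 1 (3), day 2 (3), day 3 (3), day 4 (2). Listing each branch's schedules as (ML, OS, Logic, Algorithms) by day number:
Physics=day 1: (4,2,5,3) (5,2,3,4) (5,2,4,3) — 3.
Physics=day 2: (4,1,5,3) (5,1,3,4) (5,1,4,3) — 3.
Physics=day 3: (4,1,5,2) (5,1,2,4) (5,1,4,2) — 3.
Physics=day 4: (5,1,2,3) (5,1,3,2) — 2.
Summing: 3 + 3 + 3 + 2 = 11.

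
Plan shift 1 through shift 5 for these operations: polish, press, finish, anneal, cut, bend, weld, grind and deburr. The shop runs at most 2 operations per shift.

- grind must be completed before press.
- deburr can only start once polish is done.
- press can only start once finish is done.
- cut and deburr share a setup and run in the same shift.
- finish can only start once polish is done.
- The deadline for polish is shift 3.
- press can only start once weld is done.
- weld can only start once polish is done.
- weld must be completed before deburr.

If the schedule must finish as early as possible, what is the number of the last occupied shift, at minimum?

5

The precedence chain requires at least 3 distinct shifts.
With at most 2 per shift and 9 operations, at least 5 shifts are needed.
5 works (last occupied shift: shift 5): for example anneal=shift 3, weld=shift 2, grind=shift 1, deburr=shift 4, press=shift 3, polish=shift 1, finish=shift 2, bend=shift 5, cut=shift 4.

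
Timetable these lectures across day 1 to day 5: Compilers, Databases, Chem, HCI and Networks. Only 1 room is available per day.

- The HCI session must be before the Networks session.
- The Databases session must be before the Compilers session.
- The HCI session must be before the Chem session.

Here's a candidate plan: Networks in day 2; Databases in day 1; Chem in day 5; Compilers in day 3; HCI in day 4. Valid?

The Databases session must be before the Compilers session — holds.
Only 1 room is available per day — holds.
The HCI session must be before the Chem session — holds.
The HCI session must be before the Networks session — violated.

No. The HCI session must be before the Networks session is not satisfied.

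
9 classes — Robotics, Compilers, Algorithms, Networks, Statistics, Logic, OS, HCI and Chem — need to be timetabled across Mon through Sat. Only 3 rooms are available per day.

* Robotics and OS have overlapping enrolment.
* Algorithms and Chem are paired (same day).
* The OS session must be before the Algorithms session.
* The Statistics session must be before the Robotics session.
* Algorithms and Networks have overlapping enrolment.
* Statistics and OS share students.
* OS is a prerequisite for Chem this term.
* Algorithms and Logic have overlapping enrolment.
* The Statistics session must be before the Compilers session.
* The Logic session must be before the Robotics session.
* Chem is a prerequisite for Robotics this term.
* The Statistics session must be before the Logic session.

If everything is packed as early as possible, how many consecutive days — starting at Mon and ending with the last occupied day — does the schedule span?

The precedence chain requires at least 3 distinct days.
With at most 3 per day and 9 classes, at least 3 days are needed.
Could 3 days be enough, i.e. nothing placed later than Wed? No: Algorithms must come after OS (at Mon or later) → {Tue, Wed}; OS must come before Algorithms (at Wed or earlier) → {Mon, Tue}; Chem must come after OS (at Mon or later) → {Tue, Wed}; Logic must come after Statistics (at Mon or later) → {Tue, Wed}; Robotics must come after Chem (at Tue or later) → {Wed}; Chem must come before Robotics (at Wed or earlier) → {Tue}; Logic must come before Robotics (at Wed or earlier) → {Tue}; Algorithms must be in the same day as Chem (in {Tue}) → {Tue}; Logic can't share with Algorithms (Tue) → nothing is left.
So 3 days is not enough.
4 works (last occupied day: Thu): for example OS=Tue, Logic=Tue, Statistics=Mon, HCI=Mon, Chem=Wed, Algorithms=Wed, Robotics=Thu, Networks=Mon, Compilers=Tue.

4 days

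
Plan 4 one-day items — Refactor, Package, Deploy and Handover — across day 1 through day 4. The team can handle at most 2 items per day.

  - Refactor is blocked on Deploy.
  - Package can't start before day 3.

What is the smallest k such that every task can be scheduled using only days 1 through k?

3 days

The precedence chain requires at least 2 distinct days.
With at most 2 per day and 4 tasks, at least 2 days are needed.
Package can't be placed before day 3, so the schedule must run through at least day 3.
3 works (last occupied day: day 3): for example Handover=day 1; Deploy=day 1; Package=day 3; Refactor=day 2.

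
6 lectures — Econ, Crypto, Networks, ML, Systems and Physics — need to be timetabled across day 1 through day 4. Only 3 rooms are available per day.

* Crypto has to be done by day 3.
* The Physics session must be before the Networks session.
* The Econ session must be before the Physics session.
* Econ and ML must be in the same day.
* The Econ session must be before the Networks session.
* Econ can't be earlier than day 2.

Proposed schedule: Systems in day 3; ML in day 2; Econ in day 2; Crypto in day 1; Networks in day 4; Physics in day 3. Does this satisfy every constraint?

Only 3 rooms are available per day — holds.
The Econ session must be before the Physics session — holds.
The Econ session must be before the Networks session — holds.
Crypto has to be done by day 3 — holds.
The Physics session must be before the Networks session — holds.
Econ can't be earlier than day 2 — holds.
Econ and ML must be in the same day — holds.

Valid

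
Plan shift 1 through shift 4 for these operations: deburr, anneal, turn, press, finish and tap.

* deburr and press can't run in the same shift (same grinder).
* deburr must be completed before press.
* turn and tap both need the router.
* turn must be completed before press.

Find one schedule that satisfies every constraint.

deburr=shift 1, finish=shift 1, press=shift 2, tap=shift 2, turn=shift 1, anneal=shift 1

Checking: turn(shift 1) before press(shift 2); deburr(shift 1) before press(shift 2); deburr(shift 1) != press(shift 2); turn(shift 1) != tap(shift 2).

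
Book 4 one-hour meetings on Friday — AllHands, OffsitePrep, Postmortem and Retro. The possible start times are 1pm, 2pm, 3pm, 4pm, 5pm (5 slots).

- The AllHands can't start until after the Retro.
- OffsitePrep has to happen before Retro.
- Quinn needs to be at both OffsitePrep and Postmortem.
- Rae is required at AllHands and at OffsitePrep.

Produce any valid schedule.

OffsitePrep in 1pm; AllHands in 3pm; Retro in 2pm; Postmortem in 2pm

Checking: OffsitePrep(1pm) before Retro(2pm); Retro(2pm) before AllHands(3pm); OffsitePrep(1pm) != Postmortem(2pm); AllHands(3pm) != OffsitePrep(1pm).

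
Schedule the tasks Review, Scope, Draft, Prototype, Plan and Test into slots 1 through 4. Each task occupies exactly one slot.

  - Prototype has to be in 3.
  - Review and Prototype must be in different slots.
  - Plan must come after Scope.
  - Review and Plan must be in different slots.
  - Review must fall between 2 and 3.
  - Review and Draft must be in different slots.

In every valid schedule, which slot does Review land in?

2

Review's window is 2–3.
Prototype is fixed at 3, and Review can't share a slot with Prototype.
So Review must be 2.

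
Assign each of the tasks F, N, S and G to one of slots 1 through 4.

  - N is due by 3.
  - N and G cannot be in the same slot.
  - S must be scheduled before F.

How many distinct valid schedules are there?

54

Splitting on F: it can be 2 (9), 3 (18), 4 (27). Listing each branch's schedules as (N, S, G):
F=2: (1,1,2) (1,1,3) (1,1,4) (2,1,1) (2,1,3) (2,1,4) (3,1,1) (3,1,2) (3,1,4) — 9.
F=3: (1,1,2) (1,1,3) (1,1,4) (1,2,2) (1,2,3) (1,2,4) (2,1,1) (2,1,3) (2,1,4) (2,2,1) (2,2,3) (2,2,4) (3,1,1) (3,1,2) (3,1,4) (3,2,1) (3,2,2) (3,2,4) — 18.
F=4: (1,1,2) (1,1,3) (1,1,4) (1,2,2) (1,2,3) (1,2,4) (1,3,2) (1,3,3) (1,3,4) (2,1,1) (2,1,3) (2,1,4) (2,2,1) (2,2,3) (2,2,4) (2,3,1) (2,3,3) (2,3,4) (3,1,1) (3,1,2) (3,1,4) (3,2,1) (3,2,2) (3,2,4) (3,3,1) (3,3,2) (3,3,4) — 27.
Summing: 9 + 18 + 27 = 54.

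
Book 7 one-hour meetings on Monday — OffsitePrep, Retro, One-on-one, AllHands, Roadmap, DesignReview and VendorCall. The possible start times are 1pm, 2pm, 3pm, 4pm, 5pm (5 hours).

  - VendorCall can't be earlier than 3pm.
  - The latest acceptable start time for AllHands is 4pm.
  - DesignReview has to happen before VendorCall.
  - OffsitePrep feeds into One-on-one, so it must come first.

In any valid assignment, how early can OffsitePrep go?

1pm

Downstream work caps OffsitePrep at 4pm.
OffsitePrep at 1pm is achievable: VendorCall=3pm; AllHands=1pm; Retro=1pm; Roadmap=1pm; OffsitePrep=1pm; DesignReview=1pm; One-on-one=2pm.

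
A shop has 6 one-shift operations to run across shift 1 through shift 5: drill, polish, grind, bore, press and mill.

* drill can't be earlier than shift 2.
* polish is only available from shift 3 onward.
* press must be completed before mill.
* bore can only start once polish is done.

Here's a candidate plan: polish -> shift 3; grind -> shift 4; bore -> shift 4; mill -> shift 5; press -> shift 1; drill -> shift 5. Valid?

bore can only start once polish is done — holds.
drill can't be earlier than shift 2 — holds.
polish is only available from shift 3 onward — holds.
press must be completed before mill — holds.

Yes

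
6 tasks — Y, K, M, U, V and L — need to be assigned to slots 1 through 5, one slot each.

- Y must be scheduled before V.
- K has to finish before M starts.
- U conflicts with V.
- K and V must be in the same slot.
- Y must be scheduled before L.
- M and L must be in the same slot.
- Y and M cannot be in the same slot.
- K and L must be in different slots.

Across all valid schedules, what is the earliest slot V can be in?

Precedence pushes V to at least 2; V must be in the same slot as K, which can't be after 4, so V is at most 4.
V at 2 is achievable: U=1, V=2, Y=1, M=3, L=3, K=2.

2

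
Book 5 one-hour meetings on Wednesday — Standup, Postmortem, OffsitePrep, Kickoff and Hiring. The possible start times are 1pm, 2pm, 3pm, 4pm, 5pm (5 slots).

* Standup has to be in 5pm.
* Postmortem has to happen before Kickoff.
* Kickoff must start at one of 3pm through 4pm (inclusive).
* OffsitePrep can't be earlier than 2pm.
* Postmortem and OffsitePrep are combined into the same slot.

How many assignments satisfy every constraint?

15

Splitting on Postmortem: it can be 2pm (10), 3pm (5). Listing each branch's schedules as (Standup, OffsitePrep, Kickoff, Hiring):
Postmortem=2pm: (5pm,2pm,3pm,1pm) (5pm,2pm,3pm,2pm) (5pm,2pm,3pm,3pm) (5pm,2pm,3pm,4pm) (5pm,2pm,3pm,5pm) (5pm,2pm,4pm,1pm) (5pm,2pm,4pm,2pm) (5pm,2pm,4pm,3pm) (5pm,2pm,4pm,4pm) (5pm,2pm,4pm,5pm) — 10.
Postmortem=3pm: (5pm,3pm,4pm,1pm) (5pm,3pm,4pm,2pm) (5pm,3pm,4pm,3pm) (5pm,3pm,4pm,4pm) (5pm,3pm,4pm,5pm) — 5.
Summing: 10 + 5 = 15.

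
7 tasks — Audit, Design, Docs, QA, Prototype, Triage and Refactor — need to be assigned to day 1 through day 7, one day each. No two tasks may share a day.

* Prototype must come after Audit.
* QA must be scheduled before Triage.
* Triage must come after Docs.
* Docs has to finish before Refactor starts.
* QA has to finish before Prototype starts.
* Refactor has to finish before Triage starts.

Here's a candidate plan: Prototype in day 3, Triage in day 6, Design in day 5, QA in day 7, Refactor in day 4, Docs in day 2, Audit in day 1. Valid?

No — it violates: QA has to finish before Prototype starts

No two tasks may share a day — holds.
Triage must come after Docs — holds.
Refactor has to finish before Triage starts — holds.
QA has to finish before Prototype starts — violated.
QA must be scheduled before Triage — violated.
Docs has to finish before Refactor starts — holds.
Prototype must come after Audit — holds.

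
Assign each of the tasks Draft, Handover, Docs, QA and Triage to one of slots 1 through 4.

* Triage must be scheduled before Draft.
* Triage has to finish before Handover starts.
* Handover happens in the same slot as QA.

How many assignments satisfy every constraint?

Splitting on Draft: it can be 2 (12), 3 (20), 4 (24). Listing each branch's schedules as (Handover, Docs, QA, Triage):
Draft=2: (2,1,2,1) (2,2,2,1) (2,3,2,1) (2,4,2,1) (3,1,3,1) (3,2,3,1) (3,3,3,1) (3,4,3,1) (4,1,4,1) (4,2,4,1) (4,3,4,1) (4,4,4,1) — 12.
Draft=3: (2,1,2,1) (2,2,2,1) (2,3,2,1) (2,4,2,1) (3,1,3,1) (3,1,3,2) (3,2,3,1) (3,2,3,2) (3,3,3,1) (3,3,3,2) (3,4,3,1) (3,4,3,2) (4,1,4,1) (4,1,4,2) (4,2,4,1) (4,2,4,2) (4,3,4,1) (4,3,4,2) (4,4,4,1) (4,4,4,2) — 20.
Draft=4: (2,1,2,1) (2,2,2,1) (2,3,2,1) (2,4,2,1) (3,1,3,1) (3,1,3,2) (3,2,3,1) (3,2,3,2) (3,3,3,1) (3,3,3,2) (3,4,3,1) (3,4,3,2) (4,1,4,1) (4,1,4,2) (4,1,4,3) (4,2,4,1) (4,2,4,2) (4,2,4,3) (4,3,4,1) (4,3,4,2) (4,3,4,3) (4,4,4,1) (4,4,4,2) (4,4,4,3) — 24.
Summing: 12 + 20 + 24 = 56.

56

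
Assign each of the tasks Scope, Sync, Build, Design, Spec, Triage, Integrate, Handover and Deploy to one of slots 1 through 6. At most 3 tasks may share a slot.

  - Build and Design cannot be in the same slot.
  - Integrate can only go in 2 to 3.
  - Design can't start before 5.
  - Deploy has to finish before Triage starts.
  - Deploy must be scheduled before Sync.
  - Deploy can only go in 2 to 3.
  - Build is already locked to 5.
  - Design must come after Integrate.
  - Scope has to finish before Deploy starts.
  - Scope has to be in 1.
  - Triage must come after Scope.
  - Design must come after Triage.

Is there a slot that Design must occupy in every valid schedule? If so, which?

6

Design's window is 5–6.
Build is fixed at 5, and Design can't share a slot with Build.
So Design must be 6.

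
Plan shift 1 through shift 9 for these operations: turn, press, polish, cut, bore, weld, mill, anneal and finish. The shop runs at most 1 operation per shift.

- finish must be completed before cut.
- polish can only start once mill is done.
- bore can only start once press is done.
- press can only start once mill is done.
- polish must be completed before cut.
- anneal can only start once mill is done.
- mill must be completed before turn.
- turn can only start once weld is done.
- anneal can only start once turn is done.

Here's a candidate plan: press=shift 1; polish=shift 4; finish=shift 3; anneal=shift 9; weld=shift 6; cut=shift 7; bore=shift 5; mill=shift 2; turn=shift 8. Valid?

No — it violates: press can only start once mill is done

turn can only start once weld is done — holds.
The shop runs at most 1 operation per shift — holds.
polish must be completed before cut — holds.
anneal can only start once mill is done — holds.
mill must be completed before turn — holds.
anneal can only start once turn is done — holds.
polish can only start once mill is done — holds.
press can only start once mill is done — violated.
bore can only start once press is done — holds.
finish must be completed before cut — holds.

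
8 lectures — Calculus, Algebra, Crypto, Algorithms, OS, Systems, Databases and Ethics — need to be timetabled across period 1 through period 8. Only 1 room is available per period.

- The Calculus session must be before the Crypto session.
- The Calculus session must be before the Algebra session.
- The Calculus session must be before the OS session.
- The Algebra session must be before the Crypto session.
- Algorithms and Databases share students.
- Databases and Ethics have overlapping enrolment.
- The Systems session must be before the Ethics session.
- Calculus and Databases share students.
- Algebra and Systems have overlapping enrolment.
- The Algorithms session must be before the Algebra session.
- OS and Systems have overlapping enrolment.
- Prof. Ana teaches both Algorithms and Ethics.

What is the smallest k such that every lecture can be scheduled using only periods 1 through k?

The precedence chain requires at least 3 distinct periods.
With at most 1 per period and 8 lectures, at least 8 periods are needed.
8 works (last occupied period: period 8): for example Algorithms=period 2, Systems=period 6, Calculus=period 1, Algebra=period 3, Databases=period 8, OS=period 5, Crypto=period 4, Ethics=period 7.

8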